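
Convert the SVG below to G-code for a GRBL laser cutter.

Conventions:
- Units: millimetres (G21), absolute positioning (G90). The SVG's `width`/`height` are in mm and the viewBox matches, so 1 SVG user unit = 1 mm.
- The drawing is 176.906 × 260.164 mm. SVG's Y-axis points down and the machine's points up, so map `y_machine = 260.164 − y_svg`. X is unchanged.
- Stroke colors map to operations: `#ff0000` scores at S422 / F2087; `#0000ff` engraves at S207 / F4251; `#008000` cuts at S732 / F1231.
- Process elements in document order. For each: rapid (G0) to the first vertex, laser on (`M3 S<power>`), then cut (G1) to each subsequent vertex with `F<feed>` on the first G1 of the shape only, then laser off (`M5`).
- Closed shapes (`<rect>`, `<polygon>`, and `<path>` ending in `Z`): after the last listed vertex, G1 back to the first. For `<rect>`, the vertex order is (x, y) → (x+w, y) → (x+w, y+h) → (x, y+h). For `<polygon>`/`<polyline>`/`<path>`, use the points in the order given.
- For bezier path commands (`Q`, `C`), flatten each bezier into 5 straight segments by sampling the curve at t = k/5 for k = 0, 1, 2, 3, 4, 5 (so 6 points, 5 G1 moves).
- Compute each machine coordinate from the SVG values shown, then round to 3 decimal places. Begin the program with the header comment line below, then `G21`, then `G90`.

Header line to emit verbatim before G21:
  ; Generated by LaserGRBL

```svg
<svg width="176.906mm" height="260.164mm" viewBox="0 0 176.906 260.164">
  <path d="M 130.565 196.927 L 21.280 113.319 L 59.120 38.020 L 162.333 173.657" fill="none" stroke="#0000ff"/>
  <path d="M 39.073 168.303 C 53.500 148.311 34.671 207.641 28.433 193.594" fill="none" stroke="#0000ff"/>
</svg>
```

Since the viewBox matches the mm dimensions, user units are millimetres directly. The only transform is the Y-flip y_m = 260.164 − y_svg.

Shape 1 is a open polyline drawn with `<path>`. Its stroke #0000ff means engrave at S207, F4251. After flipping Y the toolpath is (130.565,63.237) → (21.280,146.845) → (59.120,222.144) → (162.333,86.507).

Shape 2 is a cubic bezier drawn with `<path>`. Its stroke #0000ff means engrave at S207, F4251. After flipping Y the toolpath is (39.073,91.861) → (44.105,95.559) → (43.357,87.550) → (39.028,75.162) → (33.320,65.725) → (28.433,66.570).

; Generated by LaserGRBL
G21
G90
G0 X130.565 Y63.237
M3 S207
G1 X21.280 Y146.845 F4251
G1 X59.120 Y222.144
G1 X162.333 Y86.507
M5
G0 X39.073 Y91.861
M3 S207
G1 X44.105 Y95.559 F4251
G1 X43.357 Y87.550
G1 X39.028 Y75.162
G1 X33.320 Y65.725
G1 X28.433 Y66.570
M5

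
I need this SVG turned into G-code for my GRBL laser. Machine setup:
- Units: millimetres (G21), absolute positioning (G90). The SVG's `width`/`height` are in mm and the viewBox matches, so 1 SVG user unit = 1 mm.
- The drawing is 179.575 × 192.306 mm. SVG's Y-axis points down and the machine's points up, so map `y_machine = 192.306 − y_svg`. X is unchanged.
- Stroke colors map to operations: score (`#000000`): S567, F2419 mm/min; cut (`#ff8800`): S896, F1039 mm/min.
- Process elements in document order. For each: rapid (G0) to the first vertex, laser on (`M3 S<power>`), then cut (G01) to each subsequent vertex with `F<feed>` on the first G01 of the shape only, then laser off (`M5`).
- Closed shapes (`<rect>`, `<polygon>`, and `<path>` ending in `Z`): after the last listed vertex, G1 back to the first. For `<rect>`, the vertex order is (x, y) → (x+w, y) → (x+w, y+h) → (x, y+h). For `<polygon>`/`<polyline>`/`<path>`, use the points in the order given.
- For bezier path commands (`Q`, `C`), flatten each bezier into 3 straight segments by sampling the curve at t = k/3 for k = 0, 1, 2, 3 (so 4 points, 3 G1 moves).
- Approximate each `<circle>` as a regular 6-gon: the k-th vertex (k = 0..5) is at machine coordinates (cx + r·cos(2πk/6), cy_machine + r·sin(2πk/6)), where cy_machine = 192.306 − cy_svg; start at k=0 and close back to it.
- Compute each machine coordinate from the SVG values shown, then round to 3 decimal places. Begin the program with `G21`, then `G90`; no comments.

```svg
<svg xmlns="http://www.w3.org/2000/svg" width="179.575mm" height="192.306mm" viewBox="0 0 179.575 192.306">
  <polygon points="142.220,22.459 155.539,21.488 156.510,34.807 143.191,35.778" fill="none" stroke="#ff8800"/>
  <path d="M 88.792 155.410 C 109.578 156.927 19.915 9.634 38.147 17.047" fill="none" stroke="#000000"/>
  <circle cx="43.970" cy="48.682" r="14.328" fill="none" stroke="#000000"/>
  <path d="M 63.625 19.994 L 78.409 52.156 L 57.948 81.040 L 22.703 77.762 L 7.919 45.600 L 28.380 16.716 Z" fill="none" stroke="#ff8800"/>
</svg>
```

viewBox `0 0 179.575 192.306` with mm width/height → 1 unit = 1 mm. Flip: y_m = 192.306 − y_svg.

**Shape 1** — `<polygon>` regular polygon, stroke `#ff8800` → cut (S896, F1039). Machine vertices: (142.220,169.847) → (155.539,170.818) → (156.510,157.499) → (143.191,156.528) → (142.220,169.847). Closed: final G1 returns to the first vertex.

**Shape 2** — `<path>` cubic bezier, stroke `#000000` → score (S567, F2419). Control points (SVG): P0=(88.792,155.410), P1=(109.578,156.927), P2=(19.915,9.634), P3=(38.147,17.047); sampled at t=k/3. Machine vertices: (88.792,36.896) → (80.848,73.741) → (47.793,142.345) → (38.147,175.259). Open path.

**Shape 3** — `<circle>` circle, stroke `#000000` → score (S567, F2419). Machine vertices: (58.298,143.624) → (51.134,156.032) → (36.806,156.032) → (29.642,143.624) → (36.806,131.216) → (51.134,131.216) → (58.298,143.624). Closed: final G1 returns to the first vertex.

**Shape 4** — `<path>` regular polygon, stroke `#ff8800` → cut (S896, F1039). Machine vertices: (63.625,172.312) → (78.409,140.150) → (57.948,111.266) → (22.703,114.544) → (7.919,146.706) → (28.380,175.590) → (63.625,172.312). Closed: final G1 returns to the first vertex.

G21
G90
G0 X142.220 Y169.847
M3 S896
G01 X155.539 Y170.818 F1039
G01 X156.510 Y157.499
G01 X143.191 Y156.528
G01 X142.220 Y169.847
M5
G0 X88.792 Y36.896
M3 S567
G01 X80.848 Y73.741 F2419
G01 X47.793 Y142.345
G01 X38.147 Y175.259
M5
G0 X58.298 Y143.624
M3 S567
G01 X51.134 Y156.032 F2419
G01 X36.806 Y156.032
G01 X29.642 Y143.624
G01 X36.806 Y131.216
G01 X51.134 Y131.216
G01 X58.298 Y143.624
M5
G0 X63.625 Y172.312
M3 S896
G01 X78.409 Y140.150 F1039
G01 X57.948 Y111.266
G01 X22.703 Y114.544
G01 X7.919 Y146.706
G01 X28.380 Y175.590
G01 X63.625 Y172.312
M5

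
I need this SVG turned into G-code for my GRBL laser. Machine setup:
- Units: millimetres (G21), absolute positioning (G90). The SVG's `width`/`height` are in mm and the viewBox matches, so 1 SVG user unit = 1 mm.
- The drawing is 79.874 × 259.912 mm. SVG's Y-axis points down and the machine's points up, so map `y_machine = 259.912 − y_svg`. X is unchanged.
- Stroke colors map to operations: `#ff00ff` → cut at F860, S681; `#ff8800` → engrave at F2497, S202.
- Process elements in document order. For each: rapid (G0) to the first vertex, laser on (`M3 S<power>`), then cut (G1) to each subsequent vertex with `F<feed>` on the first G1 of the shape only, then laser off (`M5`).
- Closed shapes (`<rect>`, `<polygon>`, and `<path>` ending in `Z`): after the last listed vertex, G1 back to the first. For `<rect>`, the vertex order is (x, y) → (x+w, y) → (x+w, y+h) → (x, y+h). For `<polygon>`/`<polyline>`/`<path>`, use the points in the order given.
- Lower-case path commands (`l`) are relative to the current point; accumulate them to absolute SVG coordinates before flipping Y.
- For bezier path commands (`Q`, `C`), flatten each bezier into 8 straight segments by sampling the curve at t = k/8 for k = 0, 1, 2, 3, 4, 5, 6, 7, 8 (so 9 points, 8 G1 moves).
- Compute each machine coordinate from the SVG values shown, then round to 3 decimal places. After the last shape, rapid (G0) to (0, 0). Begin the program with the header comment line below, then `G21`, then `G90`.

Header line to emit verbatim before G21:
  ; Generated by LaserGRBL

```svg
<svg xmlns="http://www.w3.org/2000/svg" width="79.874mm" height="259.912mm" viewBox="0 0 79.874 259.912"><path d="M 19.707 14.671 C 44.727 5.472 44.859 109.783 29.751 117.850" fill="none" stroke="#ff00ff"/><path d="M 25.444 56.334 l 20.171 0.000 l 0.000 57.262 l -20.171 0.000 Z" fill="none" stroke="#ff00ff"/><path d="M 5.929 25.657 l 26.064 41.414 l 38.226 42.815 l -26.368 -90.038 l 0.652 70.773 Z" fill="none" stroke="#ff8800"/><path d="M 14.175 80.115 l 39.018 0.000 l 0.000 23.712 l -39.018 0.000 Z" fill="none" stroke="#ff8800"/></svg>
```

Since the viewBox matches the mm dimensions, user units are millimetres directly. The only transform is the Y-flip y_m = 259.912 − y_svg.

Shape 1 is a cubic bezier drawn with `<path>`. Its stroke #ff00ff means cut at S681, F860. After flipping Y the toolpath is (19.707,245.241) → (27.942,243.780) → (33.956,234.135) → (37.864,218.764) → (39.777,200.126) → (39.809,180.679) → (38.074,162.881) → (34.683,149.189) → (29.751,142.062).

Shape 2 is a rectangle drawn with `<path>`. Its stroke #ff00ff means cut at S681, F860. After flipping Y the toolpath is (25.444,203.578) → (45.615,203.578) → (45.615,146.316) → (25.444,146.316) → (25.444,203.578), returning to the start.

Shape 3 is a closed polygon drawn with `<path>`. Its stroke #ff8800 means engrave at S202, F2497. After flipping Y the toolpath is (5.929,234.255) → (31.993,192.841) → (70.219,150.026) → (43.851,240.064) → (44.503,169.291) → (5.929,234.255), returning to the start.

Shape 4 is a rectangle drawn with `<path>`. Its stroke #ff8800 means engrave at S202, F2497. After flipping Y the toolpath is (14.175,179.797) → (53.193,179.797) → (53.193,156.085) → (14.175,156.085) → (14.175,179.797), returning to the start.

; Generated by LaserGRBL
G21
G90
G0 X19.707 Y245.241
M3 S681
G1 X27.942 Y243.780 F860
G1 X33.956 Y234.135
G1 X37.864 Y218.764
G1 X39.777 Y200.126
G1 X39.809 Y180.679
G1 X38.074 Y162.881
G1 X34.683 Y149.189
G1 X29.751 Y142.062
M5
G0 X25.444 Y203.578
M3 S681
G1 X45.615 Y203.578 F860
G1 X45.615 Y146.316
G1 X25.444 Y146.316
G1 X25.444 Y203.578
M5
G0 X5.929 Y234.255
M3 S202
G1 X31.993 Y192.841 F2497
G1 X70.219 Y150.026
G1 X43.851 Y240.064
G1 X44.503 Y169.291
G1 X5.929 Y234.255
M5
G0 X14.175 Y179.797
M3 S202
G1 X53.193 Y179.797 F2497
G1 X53.193 Y156.085
G1 X14.175 Y156.085
G1 X14.175 Y179.797
M5
G0 X0.000 Y0.000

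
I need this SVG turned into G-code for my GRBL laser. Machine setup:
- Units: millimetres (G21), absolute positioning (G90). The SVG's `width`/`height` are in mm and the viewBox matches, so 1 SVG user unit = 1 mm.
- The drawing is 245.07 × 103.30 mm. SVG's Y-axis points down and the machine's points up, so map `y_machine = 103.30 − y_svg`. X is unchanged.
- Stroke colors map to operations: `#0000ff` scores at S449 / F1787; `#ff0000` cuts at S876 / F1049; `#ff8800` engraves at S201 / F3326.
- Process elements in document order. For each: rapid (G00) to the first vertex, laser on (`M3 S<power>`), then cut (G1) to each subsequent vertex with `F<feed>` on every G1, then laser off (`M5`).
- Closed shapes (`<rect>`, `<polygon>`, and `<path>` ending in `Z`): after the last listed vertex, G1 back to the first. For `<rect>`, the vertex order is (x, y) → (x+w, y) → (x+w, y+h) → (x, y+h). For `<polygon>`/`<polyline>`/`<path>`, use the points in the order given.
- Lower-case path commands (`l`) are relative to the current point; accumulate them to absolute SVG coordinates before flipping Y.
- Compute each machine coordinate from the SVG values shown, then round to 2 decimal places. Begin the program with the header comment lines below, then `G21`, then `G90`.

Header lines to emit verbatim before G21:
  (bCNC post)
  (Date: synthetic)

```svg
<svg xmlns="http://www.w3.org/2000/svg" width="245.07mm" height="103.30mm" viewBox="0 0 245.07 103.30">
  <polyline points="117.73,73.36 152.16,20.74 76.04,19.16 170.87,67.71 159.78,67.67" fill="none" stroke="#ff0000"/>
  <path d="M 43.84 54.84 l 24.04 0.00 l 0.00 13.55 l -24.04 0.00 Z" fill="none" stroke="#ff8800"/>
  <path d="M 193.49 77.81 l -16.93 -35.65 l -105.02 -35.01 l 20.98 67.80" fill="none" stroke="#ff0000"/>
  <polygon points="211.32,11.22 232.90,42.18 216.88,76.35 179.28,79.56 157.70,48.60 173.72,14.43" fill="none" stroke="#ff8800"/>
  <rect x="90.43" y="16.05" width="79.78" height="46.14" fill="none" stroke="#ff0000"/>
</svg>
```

(bCNC post)
(Date: synthetic)
G21
G90
G00 X117.73 Y29.94
M3 S876
G1 X152.16 Y82.56 F1049
G1 X76.04 Y84.14 F1049
G1 X170.87 Y35.59 F1049
G1 X159.78 Y35.63 F1049
M5
G00 X43.84 Y48.46
M3 S201
G1 X67.88 Y48.46 F3326
G1 X67.88 Y34.91 F3326
G1 X43.84 Y34.91 F3326
G1 X43.84 Y48.46 F3326
M5
G00 X193.49 Y25.49
M3 S876
G1 X176.56 Y61.14 F1049
G1 X71.54 Y96.15 F1049
G1 X92.52 Y28.35 F1049
M5
G00 X211.32 Y92.08
M3 S201
G1 X232.90 Y61.12 F3326
G1 X216.88 Y26.95 F3326
G1 X179.28 Y23.74 F3326
G1 X157.70 Y54.70 F3326
G1 X173.72 Y88.87 F3326
G1 X211.32 Y92.08 F3326
M5
G00 X90.43 Y87.25
M3 S876
G1 X170.21 Y87.25 F1049
G1 X170.21 Y41.11 F1049
G1 X90.43 Y41.11 F1049
G1 X90.43 Y87.25 F1049
M5

viewBox `0 0 245.07 103.30` with mm width/height → 1 unit = 1 mm. Flip: y_m = 103.30 − y_svg.

**Shape 1** — `<polyline>` open polyline, stroke `#ff0000` → cut (S876, F1049). Machine vertices: (117.73,29.94) → (152.16,82.56) → (76.04,84.14) → (170.87,35.59) → (159.78,35.63). Open path.

**Shape 2** — `<path>` rectangle, stroke `#ff8800` → engrave (S201, F3326). Machine vertices: (43.84,48.46) → (67.88,48.46) → (67.88,34.91) → (43.84,34.91) → (43.84,48.46). Closed: final G1 returns to the first vertex.

**Shape 3** — `<path>` open polyline, stroke `#ff0000` → cut (S876, F1049). Machine vertices: (193.49,25.49) → (176.56,61.14) → (71.54,96.15) → (92.52,28.35). Open path.

**Shape 4** — `<polygon>` regular polygon, stroke `#ff8800` → engrave (S201, F3326). Machine vertices: (211.32,92.08) → (232.90,61.12) → (216.88,26.95) → (179.28,23.74) → (157.70,54.70) → (173.72,88.87) → (211.32,92.08). Closed: final G1 returns to the first vertex.

**Shape 5** — `<rect>` rectangle, stroke `#ff0000` → cut (S876, F1049). Machine vertices: (90.43,87.25) → (170.21,87.25) → (170.21,41.11) → (90.43,41.11) → (90.43,87.25). Closed: final G1 returns to the first vertex.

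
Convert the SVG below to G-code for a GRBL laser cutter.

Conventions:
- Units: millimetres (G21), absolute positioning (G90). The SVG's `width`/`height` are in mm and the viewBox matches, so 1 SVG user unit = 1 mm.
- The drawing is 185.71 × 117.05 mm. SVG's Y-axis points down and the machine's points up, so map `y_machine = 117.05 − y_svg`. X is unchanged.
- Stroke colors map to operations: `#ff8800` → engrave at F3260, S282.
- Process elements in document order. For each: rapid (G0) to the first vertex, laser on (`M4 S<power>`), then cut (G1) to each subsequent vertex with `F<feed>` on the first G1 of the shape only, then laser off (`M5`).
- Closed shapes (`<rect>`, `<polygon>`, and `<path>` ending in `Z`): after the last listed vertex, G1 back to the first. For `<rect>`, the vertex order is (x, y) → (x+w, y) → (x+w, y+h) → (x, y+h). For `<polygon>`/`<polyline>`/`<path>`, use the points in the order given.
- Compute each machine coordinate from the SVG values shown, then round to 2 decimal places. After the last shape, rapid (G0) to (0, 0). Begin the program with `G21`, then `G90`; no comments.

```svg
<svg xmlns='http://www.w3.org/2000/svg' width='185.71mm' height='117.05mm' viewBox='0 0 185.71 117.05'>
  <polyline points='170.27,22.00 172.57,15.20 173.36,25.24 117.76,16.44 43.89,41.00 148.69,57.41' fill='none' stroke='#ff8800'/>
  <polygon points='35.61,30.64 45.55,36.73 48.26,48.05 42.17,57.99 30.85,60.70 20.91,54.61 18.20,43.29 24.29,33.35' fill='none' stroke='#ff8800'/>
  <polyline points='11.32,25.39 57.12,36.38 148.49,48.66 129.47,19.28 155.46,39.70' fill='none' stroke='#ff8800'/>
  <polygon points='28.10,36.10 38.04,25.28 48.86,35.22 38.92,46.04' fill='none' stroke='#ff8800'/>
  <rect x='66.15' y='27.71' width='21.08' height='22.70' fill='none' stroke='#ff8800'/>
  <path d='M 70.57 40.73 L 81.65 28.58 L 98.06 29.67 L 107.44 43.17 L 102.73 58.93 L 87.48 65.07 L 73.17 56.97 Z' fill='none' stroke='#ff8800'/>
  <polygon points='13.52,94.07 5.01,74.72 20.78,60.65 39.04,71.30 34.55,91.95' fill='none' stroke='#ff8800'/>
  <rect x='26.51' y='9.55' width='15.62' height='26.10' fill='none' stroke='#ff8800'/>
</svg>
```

Since the viewBox matches the mm dimensions, user units are millimetres directly. The only transform is the Y-flip y_m = 117.05 − y_svg.

Shape 1 is a open polyline drawn with `<polyline>`. Its stroke #ff8800 means engrave at S282, F3260. After flipping Y the toolpath is (170.27,95.05) → (172.57,101.85) → (173.36,91.81) → (117.76,100.61) → (43.89,76.05) → (148.69,59.64).

Shape 2 is a regular polygon drawn with `<polygon>`. Its stroke #ff8800 means engrave at S282, F3260. After flipping Y the toolpath is (35.61,86.41) → (45.55,80.32) → (48.26,69.00) → (42.17,59.06) → (30.85,56.35) → (20.91,62.44) → (18.20,73.76) → (24.29,83.70) → (35.61,86.41), returning to the start.

Shape 3 is a open polyline drawn with `<polyline>`. Its stroke #ff8800 means engrave at S282, F3260. After flipping Y the toolpath is (11.32,91.66) → (57.12,80.67) → (148.49,68.39) → (129.47,97.77) → (155.46,77.35).

Shape 4 is a regular polygon drawn with `<polygon>`. Its stroke #ff8800 means engrave at S282, F3260. After flipping Y the toolpath is (28.10,80.95) → (38.04,91.77) → (48.86,81.83) → (38.92,71.01) → (28.10,80.95), returning to the start.

Shape 5 is a rectangle drawn with `<rect>`. Its stroke #ff8800 means engrave at S282, F3260. After flipping Y the toolpath is (66.15,89.34) → (87.23,89.34) → (87.23,66.64) → (66.15,66.64) → (66.15,89.34), returning to the start.

Shape 6 is a regular polygon drawn with `<path>`. Its stroke #ff8800 means engrave at S282, F3260. After flipping Y the toolpath is (70.57,76.32) → (81.65,88.47) → (98.06,87.38) → (107.44,73.88) → (102.73,58.12) → (87.48,51.98) → (73.17,60.08) → (70.57,76.32), returning to the start.

Shape 7 is a regular polygon drawn with `<polygon>`. Its stroke #ff8800 means engrave at S282, F3260. After flipping Y the toolpath is (13.52,22.98) → (5.01,42.33) → (20.78,56.40) → (39.04,45.75) → (34.55,25.10) → (13.52,22.98), returning to the start.

Shape 8 is a rectangle drawn with `<rect>`. Its stroke #ff8800 means engrave at S282, F3260. After flipping Y the toolpath is (26.51,107.50) → (42.13,107.50) → (42.13,81.40) → (26.51,81.40) → (26.51,107.50), returning to the start.

G21
G90
G0 X170.27 Y95.05
M4 S282
G1 X172.57 Y101.85 F3260
G1 X173.36 Y91.81
G1 X117.76 Y100.61
G1 X43.89 Y76.05
G1 X148.69 Y59.64
M5
G0 X35.61 Y86.41
M4 S282
G1 X45.55 Y80.32 F3260
G1 X48.26 Y69.00
G1 X42.17 Y59.06
G1 X30.85 Y56.35
G1 X20.91 Y62.44
G1 X18.20 Y73.76
G1 X24.29 Y83.70
G1 X35.61 Y86.41
M5
G0 X11.32 Y91.66
M4 S282
G1 X57.12 Y80.67 F3260
G1 X148.49 Y68.39
G1 X129.47 Y97.77
G1 X155.46 Y77.35
M5
G0 X28.10 Y80.95
M4 S282
G1 X38.04 Y91.77 F3260
G1 X48.86 Y81.83
G1 X38.92 Y71.01
G1 X28.10 Y80.95
M5
G0 X66.15 Y89.34
M4 S282
G1 X87.23 Y89.34 F3260
G1 X87.23 Y66.64
G1 X66.15 Y66.64
G1 X66.15 Y89.34
M5
G0 X70.57 Y76.32
M4 S282
G1 X81.65 Y88.47 F3260
G1 X98.06 Y87.38
G1 X107.44 Y73.88
G1 X102.73 Y58.12
G1 X87.48 Y51.98
G1 X73.17 Y60.08
G1 X70.57 Y76.32
M5
G0 X13.52 Y22.98
M4 S282
G1 X5.01 Y42.33 F3260
G1 X20.78 Y56.40
G1 X39.04 Y45.75
G1 X34.55 Y25.10
G1 X13.52 Y22.98
M5
G0 X26.51 Y107.50
M4 S282
G1 X42.13 Y107.50 F3260
G1 X42.13 Y81.40
G1 X26.51 Y81.40
G1 X26.51 Y107.50
M5
G0 X0.00 Y0.00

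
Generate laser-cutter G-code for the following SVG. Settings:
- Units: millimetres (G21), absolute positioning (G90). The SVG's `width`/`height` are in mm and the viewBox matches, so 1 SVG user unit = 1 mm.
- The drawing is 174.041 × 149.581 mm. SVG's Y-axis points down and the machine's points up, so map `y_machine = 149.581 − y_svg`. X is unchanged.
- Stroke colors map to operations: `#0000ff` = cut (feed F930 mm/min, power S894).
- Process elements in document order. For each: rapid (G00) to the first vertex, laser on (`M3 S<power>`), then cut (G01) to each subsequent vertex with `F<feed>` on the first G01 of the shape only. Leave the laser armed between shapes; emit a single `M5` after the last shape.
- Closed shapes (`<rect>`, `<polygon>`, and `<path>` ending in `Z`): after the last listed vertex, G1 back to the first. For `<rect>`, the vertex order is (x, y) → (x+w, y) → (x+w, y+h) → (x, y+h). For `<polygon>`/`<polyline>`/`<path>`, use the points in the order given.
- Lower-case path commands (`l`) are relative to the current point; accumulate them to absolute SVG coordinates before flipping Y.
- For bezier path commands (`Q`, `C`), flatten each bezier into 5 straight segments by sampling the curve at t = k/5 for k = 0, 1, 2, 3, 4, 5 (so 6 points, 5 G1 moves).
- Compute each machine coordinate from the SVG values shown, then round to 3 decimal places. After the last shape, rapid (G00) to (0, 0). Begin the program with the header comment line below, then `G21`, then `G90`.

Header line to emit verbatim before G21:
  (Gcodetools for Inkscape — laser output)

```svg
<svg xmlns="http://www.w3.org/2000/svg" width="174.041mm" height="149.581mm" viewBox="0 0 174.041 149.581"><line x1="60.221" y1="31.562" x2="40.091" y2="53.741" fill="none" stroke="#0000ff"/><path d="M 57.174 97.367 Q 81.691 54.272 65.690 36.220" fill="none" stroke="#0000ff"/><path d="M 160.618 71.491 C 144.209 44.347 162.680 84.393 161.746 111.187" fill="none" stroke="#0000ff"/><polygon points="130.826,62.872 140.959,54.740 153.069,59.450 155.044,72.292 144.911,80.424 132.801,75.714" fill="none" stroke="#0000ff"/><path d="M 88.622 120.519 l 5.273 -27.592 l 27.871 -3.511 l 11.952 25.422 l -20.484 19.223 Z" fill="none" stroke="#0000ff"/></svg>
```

(Gcodetools for Inkscape — laser output)
G21
G90
G00 X60.221 Y118.019
M3 S894
G01 X40.091 Y95.840 F930
G00 X57.174 Y52.214
M3 S894
G01 X65.360 Y68.450 F930
G01 X70.305 Y82.683
G01 X72.008 Y94.913
G01 X70.470 Y105.138
G01 X65.690 Y113.361
G00 X160.618 Y78.090
M3 S894
G01 X154.524 Y86.957 F930
G01 X154.195 Y83.560
G01 X157.027 Y71.759
G01 X160.412 Y55.417
G01 X161.746 Y38.394
G00 X130.826 Y86.709
M3 S894
G01 X140.959 Y94.841 F930
G01 X153.069 Y90.131
G01 X155.044 Y77.289
G01 X144.911 Y69.157
G01 X132.801 Y73.867
G01 X130.826 Y86.709
G00 X88.622 Y29.062
M3 S894
G01 X93.895 Y56.654 F930
G01 X121.766 Y60.165
G01 X133.718 Y34.743
G01 X113.234 Y15.520
G01 X88.622 Y29.062
M5
G00 X0.000 Y0.000

Since the viewBox matches the mm dimensions, user units are millimetres directly. The only transform is the Y-flip y_m = 149.581 − y_svg.

Shape 1 is a line segment drawn with `<line>`. Its stroke #0000ff means cut at S894, F930. After flipping Y the toolpath is (60.221,118.019) → (40.091,95.840).

Shape 2 is a quadratic bezier drawn with `<path>`. Its stroke #0000ff means cut at S894, F930. After flipping Y the toolpath is (57.174,52.214) → (65.360,68.450) → (70.305,82.683) → (72.008,94.913) → (70.470,105.138) → (65.690,113.361).

Shape 3 is a cubic bezier drawn with `<path>`. Its stroke #0000ff means cut at S894, F930. After flipping Y the toolpath is (160.618,78.090) → (154.524,86.957) → (154.195,83.560) → (157.027,71.759) → (160.412,55.417) → (161.746,38.394).

Shape 4 is a regular polygon drawn with `<polygon>`. Its stroke #0000ff means cut at S894, F930. After flipping Y the toolpath is (130.826,86.709) → (140.959,94.841) → (153.069,90.131) → (155.044,77.289) → (144.911,69.157) → (132.801,73.867) → (130.826,86.709), returning to the start.

Shape 5 is a regular polygon drawn with `<path>`. Its stroke #0000ff means cut at S894, F930. After flipping Y the toolpath is (88.622,29.062) → (93.895,56.654) → (121.766,60.165) → (133.718,34.743) → (113.234,15.520) → (88.622,29.062), returning to the start.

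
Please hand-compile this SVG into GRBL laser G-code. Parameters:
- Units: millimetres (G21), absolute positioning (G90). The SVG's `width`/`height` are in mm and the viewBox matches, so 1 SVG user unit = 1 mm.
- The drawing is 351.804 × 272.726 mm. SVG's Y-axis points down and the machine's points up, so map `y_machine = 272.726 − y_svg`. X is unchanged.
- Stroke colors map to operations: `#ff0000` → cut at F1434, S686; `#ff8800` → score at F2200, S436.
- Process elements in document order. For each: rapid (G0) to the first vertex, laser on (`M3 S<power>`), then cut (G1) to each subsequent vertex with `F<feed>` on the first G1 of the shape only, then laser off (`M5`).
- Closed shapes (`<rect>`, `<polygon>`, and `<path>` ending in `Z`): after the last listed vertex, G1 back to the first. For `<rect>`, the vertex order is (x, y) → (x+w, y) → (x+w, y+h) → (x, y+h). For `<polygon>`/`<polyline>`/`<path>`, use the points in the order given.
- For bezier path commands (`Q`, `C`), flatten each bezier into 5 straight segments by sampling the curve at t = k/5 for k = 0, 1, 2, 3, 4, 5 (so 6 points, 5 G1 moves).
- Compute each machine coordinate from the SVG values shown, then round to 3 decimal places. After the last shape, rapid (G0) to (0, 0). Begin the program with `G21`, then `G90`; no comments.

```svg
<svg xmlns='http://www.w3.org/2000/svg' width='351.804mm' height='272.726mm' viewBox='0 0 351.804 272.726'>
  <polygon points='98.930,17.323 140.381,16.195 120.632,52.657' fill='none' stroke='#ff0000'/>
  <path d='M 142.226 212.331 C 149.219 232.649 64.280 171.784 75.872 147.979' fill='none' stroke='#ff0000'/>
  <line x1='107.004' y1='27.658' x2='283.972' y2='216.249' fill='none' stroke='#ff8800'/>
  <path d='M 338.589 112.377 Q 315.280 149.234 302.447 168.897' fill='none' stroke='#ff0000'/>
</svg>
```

1 u = 1 mm; y_m = 272.726 − y.

[1] `<polygon>` regular polygon, #ff0000→cut S686 F1434: (98.930,255.403) → (140.381,256.531) → (120.632,220.069) → (98.930,255.403) (closed)

[2] `<path>` cubic bezier, #ff0000→cut S686 F1434: (142.226,60.395) → (136.898,57.000) → (118.552,67.414) → (96.235,85.960) → (78.993,106.963) → (75.872,124.747)

[3] `<line>` line segment, #ff8800→score S436 F2200: (107.004,245.068) → (283.972,56.477)

[4] `<path>` quadratic bezier, #ff0000→cut S686 F1434: (338.589,160.349) → (329.684,146.294) → (321.618,133.614) → (314.390,122.310) → (307.999,112.382) → (302.447,103.829)

G21
G90
G0 X98.930 Y255.403
M3 S686
G1 X140.381 Y256.531 F1434
G1 X120.632 Y220.069
G1 X98.930 Y255.403
M5
G0 X142.226 Y60.395
M3 S686
G1 X136.898 Y57.000 F1434
G1 X118.552 Y67.414
G1 X96.235 Y85.960
G1 X78.993 Y106.963
G1 X75.872 Y124.747
M5
G0 X107.004 Y245.068
M3 S436
G1 X283.972 Y56.477 F2200
M5
G0 X338.589 Y160.349
M3 S686
G1 X329.684 Y146.294 F1434
G1 X321.618 Y133.614
G1 X314.390 Y122.310
G1 X307.999 Y112.382
G1 X302.447 Y103.829
M5
G0 X0.000 Y0.000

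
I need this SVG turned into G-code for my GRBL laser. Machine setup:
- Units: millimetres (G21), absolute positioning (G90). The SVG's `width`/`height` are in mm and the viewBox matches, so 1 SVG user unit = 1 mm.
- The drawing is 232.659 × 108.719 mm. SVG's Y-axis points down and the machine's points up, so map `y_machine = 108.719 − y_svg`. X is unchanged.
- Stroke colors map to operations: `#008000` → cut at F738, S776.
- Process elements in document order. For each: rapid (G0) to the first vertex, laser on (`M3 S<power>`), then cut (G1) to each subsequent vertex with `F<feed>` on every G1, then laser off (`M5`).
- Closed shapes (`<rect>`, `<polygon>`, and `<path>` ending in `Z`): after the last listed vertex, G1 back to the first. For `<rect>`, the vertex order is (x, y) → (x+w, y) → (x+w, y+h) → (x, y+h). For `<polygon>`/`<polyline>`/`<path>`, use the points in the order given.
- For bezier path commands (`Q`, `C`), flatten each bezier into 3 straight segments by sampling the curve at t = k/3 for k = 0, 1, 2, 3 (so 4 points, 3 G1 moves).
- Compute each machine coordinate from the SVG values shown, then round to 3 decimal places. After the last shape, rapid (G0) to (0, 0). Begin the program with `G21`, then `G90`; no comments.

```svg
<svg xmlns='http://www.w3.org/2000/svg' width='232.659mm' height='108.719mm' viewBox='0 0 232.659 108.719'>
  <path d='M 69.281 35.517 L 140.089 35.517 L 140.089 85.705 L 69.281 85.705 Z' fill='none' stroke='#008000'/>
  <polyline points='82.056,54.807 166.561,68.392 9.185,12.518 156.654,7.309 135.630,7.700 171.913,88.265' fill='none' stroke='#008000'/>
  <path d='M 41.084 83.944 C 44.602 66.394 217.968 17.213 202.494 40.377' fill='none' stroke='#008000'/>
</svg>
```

Since the viewBox matches the mm dimensions, user units are millimetres directly. The only transform is the Y-flip y_m = 108.719 − y_svg.

Shape 1 is a rectangle drawn with `<path>`. Its stroke #008000 means cut at S776, F738. After flipping Y the toolpath is (69.281,73.202) → (140.089,73.202) → (140.089,23.014) → (69.281,23.014) → (69.281,73.202), returning to the start.

Shape 2 is a open polyline drawn with `<polyline>`. Its stroke #008000 means cut at S776, F738. After flipping Y the toolpath is (82.056,53.912) → (166.561,40.327) → (9.185,96.201) → (156.654,101.410) → (135.630,101.019) → (171.913,20.454).

Shape 3 is a cubic bezier drawn with `<path>`. Its stroke #008000 means cut at S776, F738. After flipping Y the toolpath is (41.084,24.775) → (87.933,49.018) → (168.306,71.242) → (202.494,68.342).

G21
G90
G0 X69.281 Y73.202
M3 S776
G1 X140.089 Y73.202 F738
G1 X140.089 Y23.014 F738
G1 X69.281 Y23.014 F738
G1 X69.281 Y73.202 F738
M5
G0 X82.056 Y53.912
M3 S776
G1 X166.561 Y40.327 F738
G1 X9.185 Y96.201 F738
G1 X156.654 Y101.410 F738
G1 X135.630 Y101.019 F738
G1 X171.913 Y20.454 F738
M5
G0 X41.084 Y24.775
M3 S776
G1 X87.933 Y49.018 F738
G1 X168.306 Y71.242 F738
G1 X202.494 Y68.342 F738
M5
G0 X0.000 Y0.000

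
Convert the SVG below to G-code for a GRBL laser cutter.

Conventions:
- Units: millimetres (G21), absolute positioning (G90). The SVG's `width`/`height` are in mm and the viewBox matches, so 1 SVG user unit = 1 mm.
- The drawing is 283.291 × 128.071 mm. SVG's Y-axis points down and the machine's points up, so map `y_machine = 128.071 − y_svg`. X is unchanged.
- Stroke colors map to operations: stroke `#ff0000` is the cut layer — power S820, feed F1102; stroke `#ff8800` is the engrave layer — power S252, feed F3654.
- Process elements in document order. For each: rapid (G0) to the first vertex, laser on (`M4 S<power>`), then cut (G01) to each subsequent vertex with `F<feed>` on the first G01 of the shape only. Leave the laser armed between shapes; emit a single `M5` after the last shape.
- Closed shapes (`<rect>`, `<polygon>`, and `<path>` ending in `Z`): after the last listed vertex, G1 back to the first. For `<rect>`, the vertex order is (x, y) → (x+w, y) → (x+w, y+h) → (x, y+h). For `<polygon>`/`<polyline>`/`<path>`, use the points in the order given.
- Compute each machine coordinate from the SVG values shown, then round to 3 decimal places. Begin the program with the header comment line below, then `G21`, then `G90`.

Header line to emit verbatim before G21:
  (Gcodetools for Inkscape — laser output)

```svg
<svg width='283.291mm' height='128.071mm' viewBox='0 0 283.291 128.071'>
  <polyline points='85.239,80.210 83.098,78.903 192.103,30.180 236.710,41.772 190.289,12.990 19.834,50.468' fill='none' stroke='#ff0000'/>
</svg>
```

viewBox `0 0 283.291 128.071` with mm width/height → 1 unit = 1 mm. Flip: y_m = 128.071 − y_svg.

**Shape 1** — `<polyline>` open polyline, stroke `#ff0000` → cut (S820, F1102). Machine vertices: (85.239,47.861) → (83.098,49.168) → (192.103,97.891) → (236.710,86.299) → (190.289,115.081) → (19.834,77.603). Open path.

(Gcodetools for Inkscape — laser output)
G21
G90
G0 X85.239 Y47.861
M4 S820
G01 X83.098 Y49.168 F1102
G01 X192.103 Y97.891
G01 X236.710 Y86.299
G01 X190.289 Y115.081
G01 X19.834 Y77.603
M5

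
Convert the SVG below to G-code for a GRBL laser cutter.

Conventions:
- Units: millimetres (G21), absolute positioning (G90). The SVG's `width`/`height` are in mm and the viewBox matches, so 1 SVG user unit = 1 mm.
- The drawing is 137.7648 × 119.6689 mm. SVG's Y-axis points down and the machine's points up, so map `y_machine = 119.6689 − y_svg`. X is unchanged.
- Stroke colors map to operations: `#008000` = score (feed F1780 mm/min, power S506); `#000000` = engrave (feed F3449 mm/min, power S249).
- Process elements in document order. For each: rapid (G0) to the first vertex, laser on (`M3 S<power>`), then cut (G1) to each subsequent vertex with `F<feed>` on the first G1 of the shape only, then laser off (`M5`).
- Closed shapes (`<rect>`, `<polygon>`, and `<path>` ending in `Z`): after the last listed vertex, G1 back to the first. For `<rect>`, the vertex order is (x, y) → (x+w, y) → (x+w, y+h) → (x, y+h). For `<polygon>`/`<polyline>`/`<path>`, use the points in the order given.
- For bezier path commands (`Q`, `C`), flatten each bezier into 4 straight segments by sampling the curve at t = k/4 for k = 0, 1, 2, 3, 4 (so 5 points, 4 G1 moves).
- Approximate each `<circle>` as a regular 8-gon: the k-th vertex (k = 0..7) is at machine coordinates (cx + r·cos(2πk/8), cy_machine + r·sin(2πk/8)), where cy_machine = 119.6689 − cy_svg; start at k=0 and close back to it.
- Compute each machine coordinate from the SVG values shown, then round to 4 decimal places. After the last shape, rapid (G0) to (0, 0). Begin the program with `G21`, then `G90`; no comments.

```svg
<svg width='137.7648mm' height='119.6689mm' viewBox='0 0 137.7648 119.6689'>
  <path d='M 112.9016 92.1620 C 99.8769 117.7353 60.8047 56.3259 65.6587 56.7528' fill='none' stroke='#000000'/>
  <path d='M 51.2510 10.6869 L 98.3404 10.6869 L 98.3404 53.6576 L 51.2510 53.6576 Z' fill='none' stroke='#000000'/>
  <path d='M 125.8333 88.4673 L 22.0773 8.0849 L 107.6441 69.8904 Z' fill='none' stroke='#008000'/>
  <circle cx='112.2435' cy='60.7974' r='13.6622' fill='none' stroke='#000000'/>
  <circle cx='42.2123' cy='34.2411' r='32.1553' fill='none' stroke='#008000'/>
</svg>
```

Since the viewBox matches the mm dimensions, user units are millimetres directly. The only transform is the Y-flip y_m = 119.6689 − y_svg.

Shape 1 is a cubic bezier drawn with `<path>`. Its stroke #000000 means engrave at S249, F3449. After flipping Y the toolpath is (112.9016,27.5069) → (99.3425,22.3109) → (82.5756,35.7816) → (69.1610,53.9673) → (65.6587,62.9161).

Shape 2 is a rectangle drawn with `<path>`. Its stroke #000000 means engrave at S249, F3449. After flipping Y the toolpath is (51.2510,108.9820) → (98.3404,108.9820) → (98.3404,66.0113) → (51.2510,66.0113) → (51.2510,108.9820), returning to the start.

Shape 3 is a closed polygon drawn with `<path>`. Its stroke #008000 means score at S506, F1780. After flipping Y the toolpath is (125.8333,31.2016) → (22.0773,111.5840) → (107.6441,49.7785) → (125.8333,31.2016), returning to the start.

Shape 4 is a circle drawn with `<circle>`. Its stroke #000000 means engrave at S249, F3449. After flipping Y the toolpath is (125.9057,58.8715) → (121.9041,68.5321) → (112.2435,72.5337) → (102.5829,68.5321) → (98.5813,58.8715) → (102.5829,49.2109) → (112.2435,45.2093) → (121.9041,49.2109) → (125.9057,58.8715), returning to the start.

Shape 5 is a circle drawn with `<circle>`. Its stroke #008000 means score at S506, F1780. After flipping Y the toolpath is (74.3676,85.4278) → (64.9495,108.1650) → (42.2123,117.5831) → (19.4751,108.1650) → (10.0570,85.4278) → (19.4751,62.6906) → (42.2123,53.2725) → (64.9495,62.6906) → (74.3676,85.4278), returning to the start.

G21
G90
G0 X112.9016 Y27.5069
M3 S249
G1 X99.3425 Y22.3109 F3449
G1 X82.5756 Y35.7816
G1 X69.1610 Y53.9673
G1 X65.6587 Y62.9161
M5
G0 X51.2510 Y108.9820
M3 S249
G1 X98.3404 Y108.9820 F3449
G1 X98.3404 Y66.0113
G1 X51.2510 Y66.0113
G1 X51.2510 Y108.9820
M5
G0 X125.8333 Y31.2016
M3 S506
G1 X22.0773 Y111.5840 F1780
G1 X107.6441 Y49.7785
G1 X125.8333 Y31.2016
M5
G0 X125.9057 Y58.8715
M3 S249
G1 X121.9041 Y68.5321 F3449
G1 X112.2435 Y72.5337
G1 X102.5829 Y68.5321
G1 X98.5813 Y58.8715
G1 X102.5829 Y49.2109
G1 X112.2435 Y45.2093
G1 X121.9041 Y49.2109
G1 X125.9057 Y58.8715
M5
G0 X74.3676 Y85.4278
M3 S506
G1 X64.9495 Y108.1650 F1780
G1 X42.2123 Y117.5831
G1 X19.4751 Y108.1650
G1 X10.0570 Y85.4278
G1 X19.4751 Y62.6906
G1 X42.2123 Y53.2725
G1 X64.9495 Y62.6906
G1 X74.3676 Y85.4278
M5
G0 X0.0000 Y0.0000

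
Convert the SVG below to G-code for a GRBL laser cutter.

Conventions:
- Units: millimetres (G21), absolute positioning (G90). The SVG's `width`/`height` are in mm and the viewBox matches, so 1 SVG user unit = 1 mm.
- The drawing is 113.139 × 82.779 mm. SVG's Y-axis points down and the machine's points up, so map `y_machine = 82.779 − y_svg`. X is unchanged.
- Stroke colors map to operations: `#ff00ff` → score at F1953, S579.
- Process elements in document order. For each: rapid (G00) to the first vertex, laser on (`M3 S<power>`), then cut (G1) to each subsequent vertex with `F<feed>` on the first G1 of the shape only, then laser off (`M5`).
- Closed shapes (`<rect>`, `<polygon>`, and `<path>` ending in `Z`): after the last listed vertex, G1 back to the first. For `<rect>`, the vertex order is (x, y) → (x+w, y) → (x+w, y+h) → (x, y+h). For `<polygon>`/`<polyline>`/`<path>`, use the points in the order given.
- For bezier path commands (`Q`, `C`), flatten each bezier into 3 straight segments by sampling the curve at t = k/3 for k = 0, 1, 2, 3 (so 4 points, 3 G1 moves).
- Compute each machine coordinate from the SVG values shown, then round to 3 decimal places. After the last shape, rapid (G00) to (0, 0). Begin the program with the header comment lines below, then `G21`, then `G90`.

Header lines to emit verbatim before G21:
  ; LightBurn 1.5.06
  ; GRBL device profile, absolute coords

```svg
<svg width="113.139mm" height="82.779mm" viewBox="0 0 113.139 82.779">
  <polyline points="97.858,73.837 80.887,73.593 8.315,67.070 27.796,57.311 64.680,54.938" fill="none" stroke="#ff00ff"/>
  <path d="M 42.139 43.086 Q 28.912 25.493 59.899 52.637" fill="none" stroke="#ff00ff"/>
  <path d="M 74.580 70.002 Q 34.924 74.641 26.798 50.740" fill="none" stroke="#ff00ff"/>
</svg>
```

viewBox `0 0 113.139 82.779` with mm width/height → 1 unit = 1 mm. Flip: y_m = 82.779 − y_svg.

**Shape 1** — `<polyline>` open polyline, stroke `#ff00ff` → score (S579, F1953). Machine vertices: (97.858,8.942) → (80.887,9.186) → (8.315,15.709) → (27.796,25.468) → (64.680,27.841). Open path.

**Shape 2** — `<path>` quadratic bezier, stroke `#ff00ff` → score (S579, F1953). Control points (SVG): P0=(42.139,43.086), P1=(28.912,25.493), P2=(59.899,52.637); sampled at t=k/3. Machine vertices: (42.139,39.693) → (38.234,46.451) → (44.154,43.267) → (59.899,30.142). Open path.

**Shape 3** — `<path>` quadratic bezier, stroke `#ff00ff` → score (S579, F1953). Control points (SVG): P0=(74.580,70.002), P1=(34.924,74.641), P2=(26.798,50.740); sampled at t=k/3. Machine vertices: (74.580,12.777) → (51.646,12.855) → (35.719,19.276) → (26.798,32.039). Open path.

; LightBurn 1.5.06
; GRBL device profile, absolute coords
G21
G90
G00 X97.858 Y8.942
M3 S579
G1 X80.887 Y9.186 F1953
G1 X8.315 Y15.709
G1 X27.796 Y25.468
G1 X64.680 Y27.841
M5
G00 X42.139 Y39.693
M3 S579
G1 X38.234 Y46.451 F1953
G1 X44.154 Y43.267
G1 X59.899 Y30.142
M5
G00 X74.580 Y12.777
M3 S579
G1 X51.646 Y12.855 F1953
G1 X35.719 Y19.276
G1 X26.798 Y32.039
M5
G00 X0.000 Y0.000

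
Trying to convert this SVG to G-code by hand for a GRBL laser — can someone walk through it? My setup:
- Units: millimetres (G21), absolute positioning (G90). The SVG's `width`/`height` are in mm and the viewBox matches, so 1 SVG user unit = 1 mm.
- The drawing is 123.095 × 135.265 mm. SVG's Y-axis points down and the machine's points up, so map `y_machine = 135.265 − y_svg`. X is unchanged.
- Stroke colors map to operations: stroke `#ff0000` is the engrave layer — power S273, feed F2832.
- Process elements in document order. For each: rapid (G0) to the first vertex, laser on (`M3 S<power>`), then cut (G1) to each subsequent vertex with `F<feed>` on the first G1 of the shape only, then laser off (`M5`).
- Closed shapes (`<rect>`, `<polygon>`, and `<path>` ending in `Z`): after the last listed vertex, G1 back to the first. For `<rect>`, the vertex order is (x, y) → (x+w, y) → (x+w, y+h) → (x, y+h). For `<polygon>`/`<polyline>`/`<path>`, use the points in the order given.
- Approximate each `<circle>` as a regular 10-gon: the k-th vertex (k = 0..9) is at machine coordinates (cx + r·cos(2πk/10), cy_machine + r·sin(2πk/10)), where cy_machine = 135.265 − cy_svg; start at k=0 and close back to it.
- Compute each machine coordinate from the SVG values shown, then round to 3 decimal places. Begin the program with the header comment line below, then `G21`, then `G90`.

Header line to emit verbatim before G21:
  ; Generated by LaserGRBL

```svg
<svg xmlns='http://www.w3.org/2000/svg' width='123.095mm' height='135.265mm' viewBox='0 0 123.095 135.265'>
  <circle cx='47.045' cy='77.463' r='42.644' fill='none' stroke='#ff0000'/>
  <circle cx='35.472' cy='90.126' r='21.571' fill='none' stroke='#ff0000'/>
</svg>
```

; Generated by LaserGRBL
G21
G90
G0 X89.689 Y57.802
M3 S273
G1 X81.545 Y82.868 F2832
G1 X60.223 Y98.359
G1 X33.867 Y98.359
G1 X12.545 Y82.868
G1 X4.401 Y57.802
G1 X12.545 Y32.736
G1 X33.867 Y17.245
G1 X60.223 Y17.245
G1 X81.545 Y32.736
G1 X89.689 Y57.802
M5
G0 X57.043 Y45.139
M3 S273
G1 X52.923 Y57.818 F2832
G1 X42.138 Y65.654
G1 X28.806 Y65.654
G1 X18.021 Y57.818
G1 X13.901 Y45.139
G1 X18.021 Y32.460
G1 X28.806 Y24.624
G1 X42.138 Y24.624
G1 X52.923 Y32.460
G1 X57.043 Y45.139
M5

Since the viewBox matches the mm dimensions, user units are millimetres directly. The only transform is the Y-flip y_m = 135.265 − y_svg.

Shape 1 is a circle drawn with `<circle>`. Its stroke #ff0000 means engrave at S273, F2832. After flipping Y the toolpath is (89.689,57.802) → (81.545,82.868) → (60.223,98.359) → (33.867,98.359) → (12.545,82.868) → (4.401,57.802) → (12.545,32.736) → (33.867,17.245) → (60.223,17.245) → (81.545,32.736) → (89.689,57.802), returning to the start.

Shape 2 is a circle drawn with `<circle>`. Its stroke #ff0000 means engrave at S273, F2832. After flipping Y the toolpath is (57.043,45.139) → (52.923,57.818) → (42.138,65.654) → (28.806,65.654) → (18.021,57.818) → (13.901,45.139) → (18.021,32.460) → (28.806,24.624) → (42.138,24.624) → (52.923,32.460) → (57.043,45.139), returning to the start.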